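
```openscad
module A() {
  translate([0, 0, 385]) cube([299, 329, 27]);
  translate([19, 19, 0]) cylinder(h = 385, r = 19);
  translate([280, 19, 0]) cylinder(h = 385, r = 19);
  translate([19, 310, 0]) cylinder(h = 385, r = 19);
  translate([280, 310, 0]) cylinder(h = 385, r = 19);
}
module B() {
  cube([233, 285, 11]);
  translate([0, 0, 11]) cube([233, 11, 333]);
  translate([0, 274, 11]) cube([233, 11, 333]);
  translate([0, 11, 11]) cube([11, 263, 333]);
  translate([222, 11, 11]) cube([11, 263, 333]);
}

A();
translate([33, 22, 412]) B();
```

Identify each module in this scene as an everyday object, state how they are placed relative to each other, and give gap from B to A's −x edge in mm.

A is a stool. B is an open box. The open box is on top of the stool, centred. The gap from the open box to the stool's −x edge is 33 mm.

The open box's min-x is at 33; the stool's min-x is 0; gap = 33 mm.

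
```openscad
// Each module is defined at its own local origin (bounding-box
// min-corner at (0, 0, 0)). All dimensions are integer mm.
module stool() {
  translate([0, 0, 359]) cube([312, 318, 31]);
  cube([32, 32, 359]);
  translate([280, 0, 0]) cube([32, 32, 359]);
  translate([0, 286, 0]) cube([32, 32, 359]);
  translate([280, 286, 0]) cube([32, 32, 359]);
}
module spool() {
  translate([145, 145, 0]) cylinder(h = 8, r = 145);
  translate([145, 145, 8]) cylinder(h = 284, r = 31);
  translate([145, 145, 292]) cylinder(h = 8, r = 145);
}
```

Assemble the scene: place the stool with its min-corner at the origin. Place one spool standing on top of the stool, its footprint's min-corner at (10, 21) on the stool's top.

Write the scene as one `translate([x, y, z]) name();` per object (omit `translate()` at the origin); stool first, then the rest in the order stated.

stool();
translate([10, 21, 390]) spool();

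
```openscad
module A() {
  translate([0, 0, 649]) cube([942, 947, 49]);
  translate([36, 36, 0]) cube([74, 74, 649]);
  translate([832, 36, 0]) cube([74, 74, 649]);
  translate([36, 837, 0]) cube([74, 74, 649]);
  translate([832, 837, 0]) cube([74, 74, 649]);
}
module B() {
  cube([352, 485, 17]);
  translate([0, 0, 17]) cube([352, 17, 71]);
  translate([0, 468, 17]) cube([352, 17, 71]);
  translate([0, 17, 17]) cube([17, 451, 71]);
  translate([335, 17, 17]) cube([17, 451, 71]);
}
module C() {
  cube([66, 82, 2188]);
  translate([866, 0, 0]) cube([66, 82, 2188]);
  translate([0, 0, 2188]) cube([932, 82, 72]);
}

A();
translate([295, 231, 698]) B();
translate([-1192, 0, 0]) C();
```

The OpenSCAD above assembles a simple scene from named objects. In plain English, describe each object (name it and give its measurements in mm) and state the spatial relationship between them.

A is a rectangular dining table. The top is 942×947×49 mm with its upper surface at z = 698 mm. It stands on four 74×74 mm square legs, each inset 36 mm from the nearest pair of top edges, running from the floor to the underside of the top.

B is an open storage box with external size 352×485×88 mm and wall thickness 17 mm (the base is also 17 mm thick). The base covers the whole footprint; the four walls stand on the base, with the y-facing walls full-width and the x-facing walls fitting between their inner faces.

C is a door frame. The clear opening is 800 mm wide and 2188 mm high. Two 66 mm wide jambs, 82 mm deep, stand either side of the opening from the floor to the top of the opening. A 72 mm thick head sits across the top of both jambs, spanning the full outside width of the frame.

The open box is on top of the table, centred. The door frame is on the floor beside the table on its −x side.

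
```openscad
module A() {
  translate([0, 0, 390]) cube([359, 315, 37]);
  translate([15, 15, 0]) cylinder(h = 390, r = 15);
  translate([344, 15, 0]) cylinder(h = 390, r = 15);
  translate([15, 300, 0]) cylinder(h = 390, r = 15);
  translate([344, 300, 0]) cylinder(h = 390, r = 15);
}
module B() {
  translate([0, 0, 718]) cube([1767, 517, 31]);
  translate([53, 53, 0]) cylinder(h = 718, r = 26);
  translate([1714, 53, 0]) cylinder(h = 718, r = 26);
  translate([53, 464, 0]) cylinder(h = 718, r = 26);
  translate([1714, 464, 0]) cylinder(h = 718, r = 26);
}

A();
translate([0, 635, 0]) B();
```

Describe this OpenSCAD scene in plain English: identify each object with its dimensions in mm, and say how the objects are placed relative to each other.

A is a four-legged stool. The seat is 359×315 mm, 37 mm thick, top at z = 427 mm. It stands on four round legs, each 30 mm in diameter, from z = 0 to the seat underside, each leg's axis is inset half a diameter from the nearest pair of seat edges (so the leg's bounding box is flush with the corner).

B is a table with a 1767×517 mm rectangular top, 31 mm thick, top surface at z = 749 mm, supported by four round legs of 52 mm diameter, each leg's bounding box inset 27 mm from the nearest pair of top edges, running from the floor.

The table is on the floor beside the stool on its +y side.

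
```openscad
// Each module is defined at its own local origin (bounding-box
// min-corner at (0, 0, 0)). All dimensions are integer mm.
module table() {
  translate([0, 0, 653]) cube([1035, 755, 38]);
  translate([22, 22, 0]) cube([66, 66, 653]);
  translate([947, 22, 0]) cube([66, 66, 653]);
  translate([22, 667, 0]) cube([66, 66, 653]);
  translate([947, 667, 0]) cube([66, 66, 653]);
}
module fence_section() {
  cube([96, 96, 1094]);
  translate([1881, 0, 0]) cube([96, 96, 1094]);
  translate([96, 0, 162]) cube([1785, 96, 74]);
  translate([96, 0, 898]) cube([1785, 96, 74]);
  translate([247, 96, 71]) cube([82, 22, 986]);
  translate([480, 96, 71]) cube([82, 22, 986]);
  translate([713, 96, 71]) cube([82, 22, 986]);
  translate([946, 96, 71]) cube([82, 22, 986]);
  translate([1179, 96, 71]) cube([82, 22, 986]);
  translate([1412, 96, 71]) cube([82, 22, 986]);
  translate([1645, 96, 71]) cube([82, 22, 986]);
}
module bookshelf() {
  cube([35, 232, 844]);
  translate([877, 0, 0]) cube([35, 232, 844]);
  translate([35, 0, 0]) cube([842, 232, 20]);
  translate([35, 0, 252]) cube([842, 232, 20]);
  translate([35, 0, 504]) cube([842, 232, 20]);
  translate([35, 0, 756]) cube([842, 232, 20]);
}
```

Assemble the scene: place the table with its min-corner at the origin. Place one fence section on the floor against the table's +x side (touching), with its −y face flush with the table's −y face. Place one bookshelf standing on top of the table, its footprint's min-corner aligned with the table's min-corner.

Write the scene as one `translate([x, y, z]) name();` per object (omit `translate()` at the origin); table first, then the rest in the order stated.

table();
translate([1035, 0, 0]) fence_section();
translate([0, 0, 691]) bookshelf();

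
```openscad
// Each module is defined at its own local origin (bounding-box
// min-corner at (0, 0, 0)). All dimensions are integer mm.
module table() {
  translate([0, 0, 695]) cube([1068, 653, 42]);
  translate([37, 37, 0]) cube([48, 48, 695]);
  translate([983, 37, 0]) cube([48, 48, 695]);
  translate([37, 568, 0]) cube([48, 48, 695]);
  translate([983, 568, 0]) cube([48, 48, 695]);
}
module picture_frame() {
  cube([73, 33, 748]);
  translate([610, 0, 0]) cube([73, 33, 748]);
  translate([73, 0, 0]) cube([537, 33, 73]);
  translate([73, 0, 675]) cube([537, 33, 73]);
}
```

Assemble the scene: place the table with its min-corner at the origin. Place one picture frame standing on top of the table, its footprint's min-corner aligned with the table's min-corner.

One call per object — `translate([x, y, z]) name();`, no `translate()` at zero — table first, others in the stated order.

table();
translate([0, 0, 737]) picture_frame();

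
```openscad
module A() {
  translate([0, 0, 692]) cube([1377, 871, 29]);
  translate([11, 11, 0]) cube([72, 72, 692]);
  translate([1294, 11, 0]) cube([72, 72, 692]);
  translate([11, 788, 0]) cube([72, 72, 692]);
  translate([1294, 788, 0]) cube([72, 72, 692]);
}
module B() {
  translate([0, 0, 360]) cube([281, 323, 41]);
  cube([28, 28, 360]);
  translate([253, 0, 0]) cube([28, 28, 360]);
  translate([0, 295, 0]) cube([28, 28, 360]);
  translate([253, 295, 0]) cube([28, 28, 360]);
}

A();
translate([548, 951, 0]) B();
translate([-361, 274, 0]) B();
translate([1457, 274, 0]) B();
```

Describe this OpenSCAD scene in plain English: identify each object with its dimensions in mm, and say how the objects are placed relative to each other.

A is a table with a 1377×871 mm rectangular top, 29 mm thick, top surface at z = 721 mm, supported by four 72×72 mm square legs, each inset 11 mm from the nearest pair of top edges, running from the floor.

B is a simple wooden stool: a rectangular seat 281 mm (x) by 323 mm (y), 41 mm thick, top face at z = 401 mm, on four square legs, each 28×28 mm in cross-section. The legs rest on z = 0, each flush with a corner of the seat.

Three stools sit around the table at the +y, −x, +x sides.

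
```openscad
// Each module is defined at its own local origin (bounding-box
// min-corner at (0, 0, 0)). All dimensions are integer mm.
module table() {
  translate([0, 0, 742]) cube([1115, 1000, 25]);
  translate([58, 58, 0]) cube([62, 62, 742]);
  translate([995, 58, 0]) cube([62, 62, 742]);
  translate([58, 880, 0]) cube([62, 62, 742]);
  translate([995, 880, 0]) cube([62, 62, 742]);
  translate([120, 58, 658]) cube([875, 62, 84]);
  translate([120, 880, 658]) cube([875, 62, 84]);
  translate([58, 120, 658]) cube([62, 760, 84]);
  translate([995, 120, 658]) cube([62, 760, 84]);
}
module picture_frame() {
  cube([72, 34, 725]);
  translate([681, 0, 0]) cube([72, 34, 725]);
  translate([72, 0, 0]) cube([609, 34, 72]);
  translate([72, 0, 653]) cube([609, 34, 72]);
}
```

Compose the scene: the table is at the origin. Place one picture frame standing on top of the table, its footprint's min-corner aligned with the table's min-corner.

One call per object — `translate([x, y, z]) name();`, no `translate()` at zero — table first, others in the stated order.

table();
translate([0, 0, 767]) picture_frame();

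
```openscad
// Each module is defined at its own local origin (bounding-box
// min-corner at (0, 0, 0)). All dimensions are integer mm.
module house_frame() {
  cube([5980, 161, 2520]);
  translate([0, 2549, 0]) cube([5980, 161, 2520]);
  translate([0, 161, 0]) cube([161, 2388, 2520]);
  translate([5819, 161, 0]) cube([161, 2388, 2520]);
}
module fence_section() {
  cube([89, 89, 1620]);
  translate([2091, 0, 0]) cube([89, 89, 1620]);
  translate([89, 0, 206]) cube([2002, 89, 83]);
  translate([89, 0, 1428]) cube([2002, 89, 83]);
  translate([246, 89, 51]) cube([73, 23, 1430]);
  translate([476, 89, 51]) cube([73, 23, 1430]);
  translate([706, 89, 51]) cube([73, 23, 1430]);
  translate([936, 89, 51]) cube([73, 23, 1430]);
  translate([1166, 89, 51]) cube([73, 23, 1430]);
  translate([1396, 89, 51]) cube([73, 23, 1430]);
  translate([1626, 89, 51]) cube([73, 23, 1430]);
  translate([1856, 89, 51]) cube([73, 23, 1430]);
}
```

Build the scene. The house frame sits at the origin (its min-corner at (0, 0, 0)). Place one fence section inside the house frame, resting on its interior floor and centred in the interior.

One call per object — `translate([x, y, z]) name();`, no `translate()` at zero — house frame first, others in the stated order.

house_frame();
translate([1900, 1299, 0]) fence_section();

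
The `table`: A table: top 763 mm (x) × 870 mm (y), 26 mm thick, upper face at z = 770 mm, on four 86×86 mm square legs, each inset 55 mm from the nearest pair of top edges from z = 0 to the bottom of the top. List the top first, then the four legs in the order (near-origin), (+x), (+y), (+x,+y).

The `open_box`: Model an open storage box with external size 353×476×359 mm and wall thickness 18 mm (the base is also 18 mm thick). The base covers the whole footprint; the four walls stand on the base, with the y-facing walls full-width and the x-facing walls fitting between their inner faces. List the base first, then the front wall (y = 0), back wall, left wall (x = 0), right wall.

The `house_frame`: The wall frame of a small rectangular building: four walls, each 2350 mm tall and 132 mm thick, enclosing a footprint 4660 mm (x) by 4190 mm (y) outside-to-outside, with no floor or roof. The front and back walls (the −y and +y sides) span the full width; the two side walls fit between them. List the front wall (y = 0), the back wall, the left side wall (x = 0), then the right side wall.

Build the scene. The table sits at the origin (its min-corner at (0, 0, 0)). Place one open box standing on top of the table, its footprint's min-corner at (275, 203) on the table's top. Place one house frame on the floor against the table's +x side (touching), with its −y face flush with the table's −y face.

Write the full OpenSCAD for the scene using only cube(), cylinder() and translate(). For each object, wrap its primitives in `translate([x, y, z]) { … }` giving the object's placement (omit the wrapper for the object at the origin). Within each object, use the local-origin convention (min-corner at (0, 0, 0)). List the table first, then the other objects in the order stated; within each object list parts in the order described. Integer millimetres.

translate([0, 0, 744]) cube([763, 870, 26]);
translate([55, 55, 0]) cube([86, 86, 744]);
translate([622, 55, 0]) cube([86, 86, 744]);
translate([55, 729, 0]) cube([86, 86, 744]);
translate([622, 729, 0]) cube([86, 86, 744]);
translate([275, 203, 770]) {
  cube([353, 476, 18]);
  translate([0, 0, 18]) cube([353, 18, 341]);
  translate([0, 458, 18]) cube([353, 18, 341]);
  translate([0, 18, 18]) cube([18, 440, 341]);
  translate([335, 18, 18]) cube([18, 440, 341]);
}
translate([763, 0, 0]) {
  cube([4660, 132, 2350]);
  translate([0, 4058, 0]) cube([4660, 132, 2350]);
  translate([0, 132, 0]) cube([132, 3926, 2350]);
  translate([4528, 132, 0]) cube([132, 3926, 2350]);
}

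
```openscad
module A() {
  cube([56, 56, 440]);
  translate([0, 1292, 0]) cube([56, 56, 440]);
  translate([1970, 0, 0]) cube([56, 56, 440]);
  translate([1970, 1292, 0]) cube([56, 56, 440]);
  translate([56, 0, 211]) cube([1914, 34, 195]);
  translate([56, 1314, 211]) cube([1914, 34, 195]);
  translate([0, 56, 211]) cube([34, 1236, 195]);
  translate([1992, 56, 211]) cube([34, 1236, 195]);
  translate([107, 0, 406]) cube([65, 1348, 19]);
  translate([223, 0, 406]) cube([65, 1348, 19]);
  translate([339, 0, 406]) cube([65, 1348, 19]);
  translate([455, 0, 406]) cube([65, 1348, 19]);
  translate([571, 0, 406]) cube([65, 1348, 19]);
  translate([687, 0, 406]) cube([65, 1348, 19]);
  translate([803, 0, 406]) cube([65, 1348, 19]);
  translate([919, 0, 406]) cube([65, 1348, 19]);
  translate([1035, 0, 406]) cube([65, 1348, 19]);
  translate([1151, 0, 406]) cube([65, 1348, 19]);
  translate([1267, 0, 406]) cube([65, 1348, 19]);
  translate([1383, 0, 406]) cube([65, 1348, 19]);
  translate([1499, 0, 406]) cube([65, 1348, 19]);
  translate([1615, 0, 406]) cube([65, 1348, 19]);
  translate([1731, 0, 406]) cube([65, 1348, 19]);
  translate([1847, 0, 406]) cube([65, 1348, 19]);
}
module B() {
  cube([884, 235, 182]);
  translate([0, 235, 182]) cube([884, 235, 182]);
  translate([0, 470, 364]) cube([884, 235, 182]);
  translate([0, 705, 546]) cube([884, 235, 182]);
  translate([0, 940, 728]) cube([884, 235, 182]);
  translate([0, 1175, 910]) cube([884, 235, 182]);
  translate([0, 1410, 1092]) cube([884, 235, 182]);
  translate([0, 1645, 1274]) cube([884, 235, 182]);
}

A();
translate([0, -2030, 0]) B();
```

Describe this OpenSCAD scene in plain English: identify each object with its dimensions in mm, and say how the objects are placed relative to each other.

A is a bed frame 2026 mm long (x) by 1348 mm wide (y). Four 56×56 mm corner posts, 440 mm tall, at the corners of the footprint. Four rails of 34 mm thickness and 195 mm height run between adjacent posts with their undersides at z = 211 mm, their outer faces flush with the outside of the frame (the two x-running rails run between the posts' inner faces; the two y-running rails run between the posts' inner faces). 16 slats, each 65 mm wide (x) and 19 mm thick, lie across the top of the two x-running rails, running the full 1348 mm width of the frame in y; the slats are evenly spaced along x between the inner faces of the end posts with equal gaps (rounded down to the nearest mm) at the −x end and between each pair — any rounding remainder accumulates at the +x end.

B is a straight staircase of 8 solid steps. Each step is 884 mm wide (x), 235 mm deep (y, the going) and 182 mm tall (the rise). The first step rests on the floor; each subsequent step sits one going further in +y and one rise higher in +z, directly behind and above the previous step with no overlap.

The staircase is on the floor beside the bed frame on its −y side.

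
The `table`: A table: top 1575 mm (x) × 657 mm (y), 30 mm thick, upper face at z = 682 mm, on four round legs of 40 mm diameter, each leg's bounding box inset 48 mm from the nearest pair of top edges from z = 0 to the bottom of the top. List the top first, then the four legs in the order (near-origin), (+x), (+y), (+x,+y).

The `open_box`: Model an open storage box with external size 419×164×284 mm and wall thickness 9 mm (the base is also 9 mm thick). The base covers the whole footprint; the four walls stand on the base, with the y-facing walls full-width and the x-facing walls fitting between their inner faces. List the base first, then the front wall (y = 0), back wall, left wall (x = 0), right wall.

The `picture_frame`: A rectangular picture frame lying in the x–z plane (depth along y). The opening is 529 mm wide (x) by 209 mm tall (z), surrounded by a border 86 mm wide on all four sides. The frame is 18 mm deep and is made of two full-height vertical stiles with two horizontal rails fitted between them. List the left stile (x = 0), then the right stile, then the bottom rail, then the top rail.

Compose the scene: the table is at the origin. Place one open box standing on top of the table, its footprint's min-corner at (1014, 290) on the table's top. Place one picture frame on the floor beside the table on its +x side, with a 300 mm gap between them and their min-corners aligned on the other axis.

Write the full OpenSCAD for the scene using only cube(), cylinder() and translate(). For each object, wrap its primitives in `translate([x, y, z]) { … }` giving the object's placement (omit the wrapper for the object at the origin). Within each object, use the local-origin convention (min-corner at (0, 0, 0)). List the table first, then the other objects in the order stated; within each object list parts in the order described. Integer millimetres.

translate([0, 0, 652]) cube([1575, 657, 30]);
translate([68, 68, 0]) cylinder(h = 652, r = 20);
translate([1507, 68, 0]) cylinder(h = 652, r = 20);
translate([68, 589, 0]) cylinder(h = 652, r = 20);
translate([1507, 589, 0]) cylinder(h = 652, r = 20);
translate([1014, 290, 682]) {
  cube([419, 164, 9]);
  translate([0, 0, 9]) cube([419, 9, 275]);
  translate([0, 155, 9]) cube([419, 9, 275]);
  translate([0, 9, 9]) cube([9, 146, 275]);
  translate([410, 9, 9]) cube([9, 146, 275]);
}
translate([1875, 0, 0]) {
  cube([86, 18, 381]);
  translate([615, 0, 0]) cube([86, 18, 381]);
  translate([86, 0, 0]) cube([529, 18, 86]);
  translate([86, 0, 295]) cube([529, 18, 86]);
}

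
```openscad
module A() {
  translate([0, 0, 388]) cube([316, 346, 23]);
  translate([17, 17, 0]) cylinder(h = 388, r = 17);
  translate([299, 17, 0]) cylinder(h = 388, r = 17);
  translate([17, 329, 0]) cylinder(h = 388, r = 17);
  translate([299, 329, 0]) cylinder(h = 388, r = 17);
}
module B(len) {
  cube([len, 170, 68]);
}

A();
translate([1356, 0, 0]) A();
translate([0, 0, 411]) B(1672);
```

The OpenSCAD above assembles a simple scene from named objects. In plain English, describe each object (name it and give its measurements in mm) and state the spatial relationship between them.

A is a four-legged stool. The seat is a 316×346×23 mm slab whose top surface is at z = 411 mm; four round legs, each 34 mm in diameter, run from the floor (z = 0) to the underside of the seat, each leg's axis is inset half a diameter from the nearest pair of seat edges (so the leg's bounding box is flush with the corner).

B is a rectangular beam 1672 mm long (x), 170 mm deep (y), 68 mm thick (z).

The beam spans the tops of two stools placed 1040 mm apart, resting at z = 411 mm.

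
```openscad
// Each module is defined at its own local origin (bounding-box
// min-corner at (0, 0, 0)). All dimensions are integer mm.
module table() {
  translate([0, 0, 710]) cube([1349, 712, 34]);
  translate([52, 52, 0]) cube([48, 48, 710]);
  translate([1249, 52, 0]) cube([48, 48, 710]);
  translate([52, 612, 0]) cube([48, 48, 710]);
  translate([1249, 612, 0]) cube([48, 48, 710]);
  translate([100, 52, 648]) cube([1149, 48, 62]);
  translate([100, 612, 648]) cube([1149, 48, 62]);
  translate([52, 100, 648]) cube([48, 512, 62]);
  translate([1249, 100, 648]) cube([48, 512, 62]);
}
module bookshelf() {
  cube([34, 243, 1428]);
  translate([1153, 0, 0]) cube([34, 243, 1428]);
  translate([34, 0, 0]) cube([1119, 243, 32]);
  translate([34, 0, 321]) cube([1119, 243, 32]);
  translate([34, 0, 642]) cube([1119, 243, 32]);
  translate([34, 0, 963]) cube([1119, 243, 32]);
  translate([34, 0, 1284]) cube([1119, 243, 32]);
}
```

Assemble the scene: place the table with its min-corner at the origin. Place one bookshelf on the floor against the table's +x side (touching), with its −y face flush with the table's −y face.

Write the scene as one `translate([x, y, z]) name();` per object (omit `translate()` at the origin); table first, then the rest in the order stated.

table();
translate([1349, 0, 0]) bookshelf();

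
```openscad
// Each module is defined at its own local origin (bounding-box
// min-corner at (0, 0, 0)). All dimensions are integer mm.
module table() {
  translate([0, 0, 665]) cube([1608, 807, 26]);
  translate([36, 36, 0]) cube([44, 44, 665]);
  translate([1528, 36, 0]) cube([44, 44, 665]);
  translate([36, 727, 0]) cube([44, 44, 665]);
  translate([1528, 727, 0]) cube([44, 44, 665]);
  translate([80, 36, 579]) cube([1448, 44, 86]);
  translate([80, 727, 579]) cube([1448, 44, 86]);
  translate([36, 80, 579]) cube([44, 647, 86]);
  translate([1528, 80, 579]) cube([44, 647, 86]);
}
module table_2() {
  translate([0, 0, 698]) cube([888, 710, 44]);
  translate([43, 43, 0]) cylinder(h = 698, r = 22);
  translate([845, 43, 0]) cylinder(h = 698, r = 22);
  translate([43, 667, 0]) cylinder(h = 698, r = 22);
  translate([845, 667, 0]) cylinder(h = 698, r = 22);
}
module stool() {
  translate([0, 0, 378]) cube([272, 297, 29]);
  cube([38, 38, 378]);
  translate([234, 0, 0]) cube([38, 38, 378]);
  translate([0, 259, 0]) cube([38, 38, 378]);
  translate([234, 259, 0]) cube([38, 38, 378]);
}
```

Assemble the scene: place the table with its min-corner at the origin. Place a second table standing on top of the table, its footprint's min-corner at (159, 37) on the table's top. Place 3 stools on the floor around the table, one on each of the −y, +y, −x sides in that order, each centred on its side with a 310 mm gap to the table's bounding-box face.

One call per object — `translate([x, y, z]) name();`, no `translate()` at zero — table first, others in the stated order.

table();
translate([159, 37, 691]) table_2();
translate([668, -607, 0]) stool();
translate([668, 1117, 0]) stool();
translate([-582, 255, 0]) stool();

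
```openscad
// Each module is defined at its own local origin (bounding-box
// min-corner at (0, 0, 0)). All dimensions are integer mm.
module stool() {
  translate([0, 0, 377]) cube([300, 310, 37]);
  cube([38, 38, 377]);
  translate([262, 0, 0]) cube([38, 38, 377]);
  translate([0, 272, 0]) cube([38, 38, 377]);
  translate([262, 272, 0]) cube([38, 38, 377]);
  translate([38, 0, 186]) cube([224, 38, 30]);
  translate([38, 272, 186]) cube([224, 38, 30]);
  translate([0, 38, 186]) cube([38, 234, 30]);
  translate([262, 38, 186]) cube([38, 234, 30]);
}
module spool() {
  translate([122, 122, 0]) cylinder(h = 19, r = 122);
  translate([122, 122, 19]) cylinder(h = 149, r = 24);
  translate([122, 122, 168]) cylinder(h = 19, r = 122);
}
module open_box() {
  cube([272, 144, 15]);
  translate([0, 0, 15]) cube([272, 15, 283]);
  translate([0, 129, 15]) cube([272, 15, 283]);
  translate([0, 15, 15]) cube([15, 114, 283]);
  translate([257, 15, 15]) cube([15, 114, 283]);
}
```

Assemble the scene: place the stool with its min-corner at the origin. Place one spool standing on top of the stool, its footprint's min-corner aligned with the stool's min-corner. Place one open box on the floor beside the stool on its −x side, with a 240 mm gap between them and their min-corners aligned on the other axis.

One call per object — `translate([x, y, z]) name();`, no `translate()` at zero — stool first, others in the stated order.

stool();
translate([0, 0, 414]) spool();
translate([-512, 0, 0]) open_box();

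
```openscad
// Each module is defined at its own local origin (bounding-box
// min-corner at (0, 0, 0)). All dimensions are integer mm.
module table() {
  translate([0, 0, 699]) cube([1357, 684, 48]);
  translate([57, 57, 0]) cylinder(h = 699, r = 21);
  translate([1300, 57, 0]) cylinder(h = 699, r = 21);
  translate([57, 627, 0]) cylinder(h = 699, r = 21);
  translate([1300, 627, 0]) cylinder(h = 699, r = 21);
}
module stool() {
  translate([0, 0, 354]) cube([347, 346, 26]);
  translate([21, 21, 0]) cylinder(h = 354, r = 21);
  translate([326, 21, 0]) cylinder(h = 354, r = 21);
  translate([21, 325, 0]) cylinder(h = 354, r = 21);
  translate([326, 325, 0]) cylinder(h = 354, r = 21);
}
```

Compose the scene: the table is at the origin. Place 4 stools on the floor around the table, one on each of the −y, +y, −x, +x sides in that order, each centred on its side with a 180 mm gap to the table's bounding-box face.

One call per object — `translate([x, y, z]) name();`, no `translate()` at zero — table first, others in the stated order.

table();
translate([505, -526, 0]) stool();
translate([505, 864, 0]) stool();
translate([-527, 169, 0]) stool();
translate([1537, 169, 0]) stool();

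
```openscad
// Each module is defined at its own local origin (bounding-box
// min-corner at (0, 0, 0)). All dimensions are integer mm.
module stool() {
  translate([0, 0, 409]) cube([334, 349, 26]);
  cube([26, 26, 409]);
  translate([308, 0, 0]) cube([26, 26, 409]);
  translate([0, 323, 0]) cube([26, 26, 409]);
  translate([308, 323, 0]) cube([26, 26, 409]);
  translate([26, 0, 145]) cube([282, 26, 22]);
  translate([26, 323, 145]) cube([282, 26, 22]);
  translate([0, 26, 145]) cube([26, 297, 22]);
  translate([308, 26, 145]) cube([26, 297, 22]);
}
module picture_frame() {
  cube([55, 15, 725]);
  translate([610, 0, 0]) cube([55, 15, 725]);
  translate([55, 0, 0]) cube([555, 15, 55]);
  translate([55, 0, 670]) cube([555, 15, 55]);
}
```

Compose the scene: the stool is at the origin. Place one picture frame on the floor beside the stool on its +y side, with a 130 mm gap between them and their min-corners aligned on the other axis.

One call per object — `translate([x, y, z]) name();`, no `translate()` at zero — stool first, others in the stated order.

stool();
translate([0, 479, 0]) picture_frame();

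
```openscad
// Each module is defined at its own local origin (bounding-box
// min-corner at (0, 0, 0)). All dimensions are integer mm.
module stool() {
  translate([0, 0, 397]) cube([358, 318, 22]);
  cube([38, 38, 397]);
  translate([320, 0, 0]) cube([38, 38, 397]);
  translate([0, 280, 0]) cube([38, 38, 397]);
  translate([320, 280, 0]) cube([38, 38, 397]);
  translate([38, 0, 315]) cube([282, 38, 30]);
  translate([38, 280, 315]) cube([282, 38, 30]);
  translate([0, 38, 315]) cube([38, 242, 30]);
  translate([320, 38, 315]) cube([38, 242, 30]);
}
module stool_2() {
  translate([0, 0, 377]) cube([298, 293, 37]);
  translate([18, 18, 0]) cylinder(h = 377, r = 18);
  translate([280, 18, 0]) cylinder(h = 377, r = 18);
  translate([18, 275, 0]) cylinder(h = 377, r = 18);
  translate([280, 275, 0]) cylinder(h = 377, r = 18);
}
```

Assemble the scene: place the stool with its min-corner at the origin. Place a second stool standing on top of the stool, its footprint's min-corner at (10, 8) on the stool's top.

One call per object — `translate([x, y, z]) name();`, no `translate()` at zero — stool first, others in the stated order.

stool();
translate([10, 8, 419]) stool_2();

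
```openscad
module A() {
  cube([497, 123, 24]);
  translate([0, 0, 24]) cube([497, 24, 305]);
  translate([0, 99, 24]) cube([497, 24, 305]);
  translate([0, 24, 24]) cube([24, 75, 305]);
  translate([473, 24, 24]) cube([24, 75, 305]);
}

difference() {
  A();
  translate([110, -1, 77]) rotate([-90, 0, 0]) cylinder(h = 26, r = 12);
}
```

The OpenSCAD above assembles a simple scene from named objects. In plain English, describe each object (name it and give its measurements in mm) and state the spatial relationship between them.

A is an open-topped rectangular box: outside dimensions 497×123×329 mm, with a uniform wall and base thickness of 24 mm. The base is a full 497×123 slab on the floor; four walls sit on top of the base. The front and back walls (the −y and +y sides) span the full width; the two side walls fit between them.

The open box has a circular hole of radius 12 mm through its front wall, centred at (x = 110, z = 77).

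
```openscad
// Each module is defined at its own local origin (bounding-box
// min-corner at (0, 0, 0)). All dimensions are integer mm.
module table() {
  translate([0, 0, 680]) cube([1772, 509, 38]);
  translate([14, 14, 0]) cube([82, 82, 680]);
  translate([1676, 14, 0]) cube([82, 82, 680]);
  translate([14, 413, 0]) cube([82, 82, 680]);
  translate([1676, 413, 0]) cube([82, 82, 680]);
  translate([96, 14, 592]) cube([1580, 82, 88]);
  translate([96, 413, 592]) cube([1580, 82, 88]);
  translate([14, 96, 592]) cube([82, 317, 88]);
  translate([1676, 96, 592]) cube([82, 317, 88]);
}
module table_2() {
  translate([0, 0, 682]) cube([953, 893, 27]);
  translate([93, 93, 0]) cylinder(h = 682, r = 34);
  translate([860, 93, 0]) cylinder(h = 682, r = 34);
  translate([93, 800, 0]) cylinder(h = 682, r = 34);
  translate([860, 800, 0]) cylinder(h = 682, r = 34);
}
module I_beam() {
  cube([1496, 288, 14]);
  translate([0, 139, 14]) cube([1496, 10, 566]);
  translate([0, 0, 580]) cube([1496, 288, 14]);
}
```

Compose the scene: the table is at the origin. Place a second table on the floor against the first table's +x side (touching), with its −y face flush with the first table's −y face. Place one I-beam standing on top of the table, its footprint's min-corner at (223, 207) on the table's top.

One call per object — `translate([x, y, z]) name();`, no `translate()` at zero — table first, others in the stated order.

table();
translate([1772, 0, 0]) table_2();
translate([223, 207, 718]) I_beam();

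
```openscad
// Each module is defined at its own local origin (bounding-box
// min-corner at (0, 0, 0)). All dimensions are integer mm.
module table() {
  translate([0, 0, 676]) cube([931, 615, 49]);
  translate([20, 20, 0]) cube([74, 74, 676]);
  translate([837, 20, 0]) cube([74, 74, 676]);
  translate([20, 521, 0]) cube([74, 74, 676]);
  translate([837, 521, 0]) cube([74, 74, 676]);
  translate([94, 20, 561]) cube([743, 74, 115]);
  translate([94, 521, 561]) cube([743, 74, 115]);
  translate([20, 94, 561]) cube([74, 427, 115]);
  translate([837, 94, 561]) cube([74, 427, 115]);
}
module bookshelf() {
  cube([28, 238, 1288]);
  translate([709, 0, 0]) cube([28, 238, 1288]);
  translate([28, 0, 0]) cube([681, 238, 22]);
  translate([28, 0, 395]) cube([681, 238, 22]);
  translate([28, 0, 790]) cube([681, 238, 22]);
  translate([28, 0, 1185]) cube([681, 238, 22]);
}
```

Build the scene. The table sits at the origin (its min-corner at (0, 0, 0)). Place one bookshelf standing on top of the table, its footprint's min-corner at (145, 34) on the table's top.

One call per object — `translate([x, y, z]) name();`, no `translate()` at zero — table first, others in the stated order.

table();
translate([145, 34, 725]) bookshelf();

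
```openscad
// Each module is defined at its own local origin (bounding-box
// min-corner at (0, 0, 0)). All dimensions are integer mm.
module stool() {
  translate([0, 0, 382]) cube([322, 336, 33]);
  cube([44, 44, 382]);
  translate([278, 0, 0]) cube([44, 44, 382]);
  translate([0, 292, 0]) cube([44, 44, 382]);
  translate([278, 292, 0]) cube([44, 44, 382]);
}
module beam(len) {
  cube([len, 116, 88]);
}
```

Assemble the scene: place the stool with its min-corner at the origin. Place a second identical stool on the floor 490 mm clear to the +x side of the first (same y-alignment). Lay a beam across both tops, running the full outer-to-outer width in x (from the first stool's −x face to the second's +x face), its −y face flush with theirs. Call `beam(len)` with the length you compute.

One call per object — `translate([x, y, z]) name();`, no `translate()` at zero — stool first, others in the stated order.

stool();
translate([812, 0, 0]) stool();
translate([0, 0, 415]) beam(1134);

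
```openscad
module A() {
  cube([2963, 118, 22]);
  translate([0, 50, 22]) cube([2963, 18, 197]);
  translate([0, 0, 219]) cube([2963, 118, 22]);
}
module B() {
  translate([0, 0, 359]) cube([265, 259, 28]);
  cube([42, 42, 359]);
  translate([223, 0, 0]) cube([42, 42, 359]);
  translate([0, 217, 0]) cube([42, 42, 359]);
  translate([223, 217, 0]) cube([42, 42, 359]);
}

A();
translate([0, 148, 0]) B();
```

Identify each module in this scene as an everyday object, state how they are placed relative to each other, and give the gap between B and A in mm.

A is an I-beam. B is a stool. The stool is on the floor beside the I-beam on its +y side. The gap between the stool and the I-beam is 30 mm.

The stool's nearest face is 30 mm from the I-beam's +y face.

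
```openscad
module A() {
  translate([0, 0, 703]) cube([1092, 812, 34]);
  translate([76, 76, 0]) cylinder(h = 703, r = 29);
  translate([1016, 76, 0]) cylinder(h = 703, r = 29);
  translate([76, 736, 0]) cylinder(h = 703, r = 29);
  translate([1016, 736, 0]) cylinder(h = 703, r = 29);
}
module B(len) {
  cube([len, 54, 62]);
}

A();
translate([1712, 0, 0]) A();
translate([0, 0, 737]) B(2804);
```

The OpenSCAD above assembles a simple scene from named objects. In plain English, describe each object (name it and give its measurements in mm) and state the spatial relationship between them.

A is a table with a 1092×812 mm rectangular top, 34 mm thick, top surface at z = 737 mm, supported by four round legs of 58 mm diameter, each leg's bounding box inset 47 mm from the nearest pair of top edges, running from the floor.

B is a rectangular beam 2804 mm long (x), 54 mm deep (y), 62 mm thick (z).

The beam spans the tops of two tables placed 620 mm apart, resting at z = 737 mm.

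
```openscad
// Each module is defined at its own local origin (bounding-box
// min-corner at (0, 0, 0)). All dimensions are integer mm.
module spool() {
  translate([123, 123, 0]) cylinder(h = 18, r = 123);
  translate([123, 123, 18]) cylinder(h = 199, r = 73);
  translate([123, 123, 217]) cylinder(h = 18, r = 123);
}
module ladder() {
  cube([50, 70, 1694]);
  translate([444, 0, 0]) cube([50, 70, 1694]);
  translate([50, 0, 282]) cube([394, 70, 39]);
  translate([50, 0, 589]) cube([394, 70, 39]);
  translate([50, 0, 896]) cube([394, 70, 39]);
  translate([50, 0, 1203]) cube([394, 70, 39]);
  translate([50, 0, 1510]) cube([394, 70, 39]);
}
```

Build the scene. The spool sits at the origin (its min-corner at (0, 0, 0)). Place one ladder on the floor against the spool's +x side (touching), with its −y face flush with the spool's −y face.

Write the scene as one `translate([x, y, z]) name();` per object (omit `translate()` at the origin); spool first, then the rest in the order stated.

spool();
translate([246, 0, 0]) ladder();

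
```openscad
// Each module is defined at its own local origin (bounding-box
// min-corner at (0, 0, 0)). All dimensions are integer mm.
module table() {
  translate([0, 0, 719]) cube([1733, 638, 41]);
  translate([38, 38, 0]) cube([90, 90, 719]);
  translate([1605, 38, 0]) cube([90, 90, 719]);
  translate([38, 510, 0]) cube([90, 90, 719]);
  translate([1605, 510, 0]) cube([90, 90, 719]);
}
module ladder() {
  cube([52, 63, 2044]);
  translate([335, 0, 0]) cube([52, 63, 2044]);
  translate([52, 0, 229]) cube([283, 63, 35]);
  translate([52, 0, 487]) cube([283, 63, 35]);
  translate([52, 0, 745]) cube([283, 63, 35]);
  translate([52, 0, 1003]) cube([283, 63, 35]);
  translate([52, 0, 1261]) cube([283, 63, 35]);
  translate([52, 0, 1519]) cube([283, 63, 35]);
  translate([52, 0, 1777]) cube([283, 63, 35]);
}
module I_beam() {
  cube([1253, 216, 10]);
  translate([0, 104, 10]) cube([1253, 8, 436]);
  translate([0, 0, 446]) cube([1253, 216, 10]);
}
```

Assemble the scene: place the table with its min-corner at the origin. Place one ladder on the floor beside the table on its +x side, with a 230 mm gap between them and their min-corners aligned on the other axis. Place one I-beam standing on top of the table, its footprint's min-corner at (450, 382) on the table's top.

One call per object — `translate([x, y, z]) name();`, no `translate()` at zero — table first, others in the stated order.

table();
translate([1963, 0, 0]) ladder();
translate([450, 382, 760]) I_beam();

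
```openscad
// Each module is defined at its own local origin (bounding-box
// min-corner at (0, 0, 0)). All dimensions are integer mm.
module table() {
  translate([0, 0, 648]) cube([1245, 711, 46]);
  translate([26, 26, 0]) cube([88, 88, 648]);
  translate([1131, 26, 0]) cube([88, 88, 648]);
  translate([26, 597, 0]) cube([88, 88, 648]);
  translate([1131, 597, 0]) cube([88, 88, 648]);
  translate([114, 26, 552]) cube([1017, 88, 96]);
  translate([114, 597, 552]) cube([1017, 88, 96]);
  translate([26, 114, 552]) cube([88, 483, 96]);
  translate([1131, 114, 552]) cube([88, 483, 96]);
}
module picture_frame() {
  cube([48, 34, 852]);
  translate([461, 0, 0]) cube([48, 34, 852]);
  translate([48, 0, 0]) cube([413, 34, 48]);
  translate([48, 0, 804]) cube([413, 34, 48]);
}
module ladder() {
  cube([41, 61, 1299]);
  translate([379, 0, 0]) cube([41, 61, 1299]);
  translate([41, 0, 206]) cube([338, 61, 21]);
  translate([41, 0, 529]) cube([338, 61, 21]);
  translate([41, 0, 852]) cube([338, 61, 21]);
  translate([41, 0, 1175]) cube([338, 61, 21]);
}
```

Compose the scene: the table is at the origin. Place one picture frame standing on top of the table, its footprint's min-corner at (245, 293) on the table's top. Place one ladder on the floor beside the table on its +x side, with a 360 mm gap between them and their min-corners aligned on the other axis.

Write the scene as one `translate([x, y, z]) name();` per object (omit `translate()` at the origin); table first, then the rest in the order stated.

table();
translate([245, 293, 694]) picture_frame();
translate([1605, 0, 0]) ladder();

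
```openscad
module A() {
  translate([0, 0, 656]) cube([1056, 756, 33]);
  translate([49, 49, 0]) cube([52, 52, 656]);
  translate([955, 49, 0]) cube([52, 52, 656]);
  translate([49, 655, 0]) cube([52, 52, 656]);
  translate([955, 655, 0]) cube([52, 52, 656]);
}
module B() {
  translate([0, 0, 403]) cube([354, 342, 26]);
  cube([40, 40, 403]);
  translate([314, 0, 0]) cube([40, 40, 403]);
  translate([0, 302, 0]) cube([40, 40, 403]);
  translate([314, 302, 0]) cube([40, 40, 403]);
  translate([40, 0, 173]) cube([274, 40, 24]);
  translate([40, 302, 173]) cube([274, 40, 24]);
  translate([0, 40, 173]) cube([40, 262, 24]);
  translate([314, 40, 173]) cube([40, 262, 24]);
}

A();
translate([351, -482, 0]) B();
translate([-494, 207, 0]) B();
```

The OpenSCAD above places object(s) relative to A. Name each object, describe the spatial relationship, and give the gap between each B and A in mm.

A is a table. B is a stool. Two stools sit around the table at the −y, −x sides. The gap between each stool and the table is 140 mm.

Each stool's nearest face is 140 mm from the table's bounding box.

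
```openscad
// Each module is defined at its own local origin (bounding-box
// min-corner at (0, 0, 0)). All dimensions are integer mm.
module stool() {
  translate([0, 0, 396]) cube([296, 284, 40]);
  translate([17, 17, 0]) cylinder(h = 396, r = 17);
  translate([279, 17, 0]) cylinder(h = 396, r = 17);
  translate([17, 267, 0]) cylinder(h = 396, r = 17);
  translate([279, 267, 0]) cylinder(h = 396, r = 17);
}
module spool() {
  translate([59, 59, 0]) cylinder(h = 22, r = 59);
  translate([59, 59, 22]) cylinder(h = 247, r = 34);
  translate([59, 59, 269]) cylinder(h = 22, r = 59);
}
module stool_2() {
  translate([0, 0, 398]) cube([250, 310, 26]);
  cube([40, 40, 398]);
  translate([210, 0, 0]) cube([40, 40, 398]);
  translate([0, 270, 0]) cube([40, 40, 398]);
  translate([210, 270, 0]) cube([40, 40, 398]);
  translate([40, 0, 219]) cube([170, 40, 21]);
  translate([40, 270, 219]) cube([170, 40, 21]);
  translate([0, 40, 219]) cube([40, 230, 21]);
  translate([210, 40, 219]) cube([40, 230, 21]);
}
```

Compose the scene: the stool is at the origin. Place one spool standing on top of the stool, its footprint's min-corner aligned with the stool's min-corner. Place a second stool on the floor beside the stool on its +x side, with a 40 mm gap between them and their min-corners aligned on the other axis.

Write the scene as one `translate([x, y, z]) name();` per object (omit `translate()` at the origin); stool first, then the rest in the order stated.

stool();
translate([0, 0, 436]) spool();
translate([336, 0, 0]) stool_2();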